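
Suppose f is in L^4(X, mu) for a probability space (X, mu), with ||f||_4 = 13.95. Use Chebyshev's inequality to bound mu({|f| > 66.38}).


Chebyshev/Markov inequality: mu(|f| > eps) <= (||f||_p / eps)^p
Step 1: ||f||_4 / eps = 13.95 / 66.38 = 0.210154
Step 2: Raise to power p = 4:
  (0.210154)^4 = 0.001951
Step 3: Therefore mu(|f| > 66.38) <= 0.001951


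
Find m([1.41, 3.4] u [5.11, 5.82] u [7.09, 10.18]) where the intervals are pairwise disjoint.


For pairwise disjoint intervals, m(union) = sum of lengths.
= (3.4 - 1.41) + (5.82 - 5.11) + (10.18 - 7.09)
= 1.99 + 0.71 + 3.09
= 5.79


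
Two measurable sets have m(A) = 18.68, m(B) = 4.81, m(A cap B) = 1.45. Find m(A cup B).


By inclusion-exclusion: m(A u B) = m(A) + m(B) - m(A n B)
= 18.68 + 4.81 - 1.45
= 22.04


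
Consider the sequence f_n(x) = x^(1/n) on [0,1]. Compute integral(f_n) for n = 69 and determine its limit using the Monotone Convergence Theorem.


At n = 69: f_69(x) = x^(1/69).
Step 1: integral(x^(1/69), 0, 1) = [x^(1/69+1) / (1/69+1)] from 0 to 1
     = 1 / (1/69 + 1) = 1 / ((69+1)/69) = 69/(69+1)
     = 69/70 = 0.985714
Step 2: As n -> infinity, f_n(x) = x^(1/n) -> 1 for x in (0,1], and f_n is increasing in n.
By MCT, lim_n integral(f_n) = integral(lim_n f_n) = integral(1, 0, 1) = 1.
Step 3: Verify convergence: 69/70 = 0.985714 -> 1


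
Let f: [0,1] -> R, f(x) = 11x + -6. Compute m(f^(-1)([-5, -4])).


f^(-1)([-5, -4]) = {x : -5 <= 11x + -6 <= -4}
Solving: (-5 - -6)/11 <= x <= (-4 - -6)/11
= [0.090909, 0.181818]
Intersecting with [0,1]: [0.090909, 0.181818]
Measure = 0.181818 - 0.090909 = 0.090909


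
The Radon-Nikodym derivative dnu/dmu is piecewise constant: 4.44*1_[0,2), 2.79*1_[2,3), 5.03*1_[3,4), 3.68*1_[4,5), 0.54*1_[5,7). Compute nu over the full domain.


Integrate each piece of the Radon-Nikodym derivative:
Step 1: integral_0^2 4.44 dx = 4.44*(2-0) = 4.44*2 = 8.88
Step 2: integral_2^3 2.79 dx = 2.79*(3-2) = 2.79*1 = 2.79
Step 3: integral_3^4 5.03 dx = 5.03*(4-3) = 5.03*1 = 5.03
Step 4: integral_4^5 3.68 dx = 3.68*(5-4) = 3.68*1 = 3.68
Step 5: integral_5^7 0.54 dx = 0.54*(7-5) = 0.54*2 = 1.08
Total: 8.88 + 2.79 + 5.03 + 3.68 + 1.08 = 21.46


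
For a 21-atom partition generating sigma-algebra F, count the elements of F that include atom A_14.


Each element of F is a union of some subset S of the 21 atoms.
The element contains A_14 iff A_14 is in S.
So we count subsets S of {A_1,...,A_21} with A_14 in S: choose freely among the other 20 atoms.
Count = 2^(21-1) = 2^20 = 1048576.


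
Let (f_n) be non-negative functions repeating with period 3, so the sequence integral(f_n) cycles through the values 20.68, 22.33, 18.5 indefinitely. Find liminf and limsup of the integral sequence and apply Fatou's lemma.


The sequence (integral(f_n)) is periodic with period 3, repeating the values 20.68, 22.33, 18.5 indefinitely.
Step 1: For a periodic sequence, every tail (a_m, a_(m+1), ...) contains all 3 period values infinitely often.
Step 2: Hence inf of every tail = min of the period values = min(20.68, 22.33, 18.5) = 18.5.
        liminf_n integral(f_n) = sup over m of (inf of tail from m) = 18.5.
Step 3: Similarly sup of every tail = max of the period values = 22.33.
        limsup_n integral(f_n) = 22.33.
Step 4: Fatou's lemma: integral(liminf_n f_n) <= liminf_n integral(f_n) = 18.5.
        So the integral of the pointwise liminf is at most 18.5.


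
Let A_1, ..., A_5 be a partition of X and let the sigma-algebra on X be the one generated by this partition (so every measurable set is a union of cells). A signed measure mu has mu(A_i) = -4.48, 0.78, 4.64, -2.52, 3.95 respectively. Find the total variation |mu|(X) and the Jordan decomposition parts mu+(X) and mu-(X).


Step 1: Every measurable set is a union of atoms (the cells / points), so a Hahn decomposition is
  obtained by grouping atoms by sign: P = union of atoms with mu > 0, N = union of the remaining atoms.
  Atoms in P (indices): 2, 3, 5;  atoms in N (indices): 1, 4
  Positive values: 0.78, 4.64, 3.95
  Negative values: -4.48, -2.52
Step 2: mu+(X) = mu(P) = sum of positive atom values = 9.37
Step 3: mu-(X) = -mu(N) = sum of |negative atom values| = 7
Step 4: |mu|(X) = mu+(X) + mu-(X) = 9.37 + 7 = 16.37


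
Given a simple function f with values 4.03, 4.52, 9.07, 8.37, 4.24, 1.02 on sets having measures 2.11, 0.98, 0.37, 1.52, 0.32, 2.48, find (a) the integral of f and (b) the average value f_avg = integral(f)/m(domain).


Step 1: Integral = sum(value_i * measure_i)
= 4.03*2.11 + 4.52*0.98 + 9.07*0.37 + 8.37*1.52 + 4.24*0.32 + 1.02*2.48
= 8.5033 + 4.4296 + 3.3559 + 12.7224 + 1.3568 + 2.5296
= 32.8976
Step 2: Total measure of domain = 2.11 + 0.98 + 0.37 + 1.52 + 0.32 + 2.48 = 7.78
Step 3: Average value = 32.8976 / 7.78 = 4.228483


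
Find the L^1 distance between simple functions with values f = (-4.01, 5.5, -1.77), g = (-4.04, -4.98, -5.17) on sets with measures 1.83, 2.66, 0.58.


Step 1: Compute differences f_i - g_i:
  -4.01 - -4.04 = 0.03
  5.5 - -4.98 = 10.48
  -1.77 - -5.17 = 3.4
Step 2: Compute |diff|^1 * measure for each set:
  |0.03|^1 * 1.83 = 0.03 * 1.83 = 0.0549
  |10.48|^1 * 2.66 = 10.48 * 2.66 = 27.8768
  |3.4|^1 * 0.58 = 3.4 * 0.58 = 1.972
Step 3: Sum = 29.9037
Step 4: ||f-g||_1 = (29.9037)^(1/1) = 29.9037


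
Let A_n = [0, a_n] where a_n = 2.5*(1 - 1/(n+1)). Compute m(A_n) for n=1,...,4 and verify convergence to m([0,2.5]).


By continuity of measure from below: if A_n increases to A, then m(A_n) -> m(A).
Here A = [0, 2.5], so m(A) = 2.5
Step 1: a_1 = 2.5*(1 - 1/2) = 1.25, m(A_1) = 1.25
Step 2: a_2 = 2.5*(1 - 1/3) = 1.6667, m(A_2) = 1.6667
Step 3: a_3 = 2.5*(1 - 1/4) = 1.875, m(A_3) = 1.875
Step 4: a_4 = 2.5*(1 - 1/5) = 2, m(A_4) = 2
Limit: m(A_n) -> m([0,2.5]) = 2.5


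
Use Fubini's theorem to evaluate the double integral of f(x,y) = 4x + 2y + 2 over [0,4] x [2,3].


By Fubini, integrate in x first, then y.
Step 1: Fix y, integrate over x in [0,4]:
  integral(4x + 2y + 2, x=0..4)
  = 4*(4^2 - 0^2)/2 + (2y + 2)*(4 - 0)
  = 32 + (2y + 2)*4
  = 32 + 8y + 8
  = 40 + 8y
Step 2: Integrate over y in [2,3]:
  integral(40 + 8y, y=2..3)
  = 40*1 + 8*(3^2 - 2^2)/2
  = 40 + 20
  = 60


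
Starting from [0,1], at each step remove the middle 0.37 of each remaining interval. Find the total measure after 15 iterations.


Step 1: At each step, fraction remaining = 1 - 0.37 = 0.63
Step 2: After 15 steps, measure = (0.63)^15
Result = 9.774808e-04


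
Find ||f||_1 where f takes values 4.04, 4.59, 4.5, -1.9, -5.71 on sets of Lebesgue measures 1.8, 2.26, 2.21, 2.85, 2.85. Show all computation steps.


Step 1: Compute |f_i|^1 for each value:
  |4.04|^1 = 4.04
  |4.59|^1 = 4.59
  |4.5|^1 = 4.5
  |-1.9|^1 = 1.9
  |-5.71|^1 = 5.71
Step 2: Multiply by measures and sum:
  4.04 * 1.8 = 7.272
  4.59 * 2.26 = 10.3734
  4.5 * 2.21 = 9.945
  1.9 * 2.85 = 5.415
  5.71 * 2.85 = 16.2735
Sum = 7.272 + 10.3734 + 9.945 + 5.415 + 16.2735 = 49.2789
Step 3: Take the p-th root:
||f||_1 = (49.2789)^(1/1) = 49.2789


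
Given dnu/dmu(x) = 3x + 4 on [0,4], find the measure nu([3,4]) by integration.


nu(A) = integral_A (dnu/dmu) dmu = integral_3^4 (3x + 4) dx
Step 1: Antiderivative F(x) = (3/2)x^2 + 4x
Step 2: F(4) = (3/2)*4^2 + 4*4 = 24 + 16 = 40
Step 3: F(3) = (3/2)*3^2 + 4*3 = 13.5 + 12 = 25.5
Step 4: nu([3,4]) = F(4) - F(3) = 40 - 25.5 = 14.5


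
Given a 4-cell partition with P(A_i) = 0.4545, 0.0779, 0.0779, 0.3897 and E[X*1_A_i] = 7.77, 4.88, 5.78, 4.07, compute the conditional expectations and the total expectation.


For each cell A_i: E[X|A_i] = E[X*1_A_i] / P(A_i)
Step 1: E[X|A_1] = 7.77 / 0.4545 = 17.09571
Step 2: E[X|A_2] = 4.88 / 0.0779 = 62.644416
Step 3: E[X|A_3] = 5.78 / 0.0779 = 74.197689
Step 4: E[X|A_4] = 4.07 / 0.3897 = 10.443931
Verification: E[X] = sum E[X*1_A_i] = 7.77 + 4.88 + 5.78 + 4.07 = 22.5


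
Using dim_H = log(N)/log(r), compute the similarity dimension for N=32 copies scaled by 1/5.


For a self-similar set with N copies scaled by 1/r:
dim_H = log(N)/log(r) = log(32)/log(5)
= 3.465736/1.609438
= 2.153383


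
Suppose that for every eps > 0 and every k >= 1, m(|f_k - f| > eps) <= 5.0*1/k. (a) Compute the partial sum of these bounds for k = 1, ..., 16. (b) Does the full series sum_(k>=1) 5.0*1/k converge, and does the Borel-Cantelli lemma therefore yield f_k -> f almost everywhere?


Step 1: List the terms 5.0*1/k for k = 1 to 16:
  k=1: 5
  k=2: 2.5
  k=3: 1.666667
  k=4: 1.25
  k=5: 1
  k=6: 0.833333
  k=7: 0.714286
  k=8: 0.625
  k=9: 0.555556
  k=10: 0.5
  k=11: 0.454545
  k=12: 0.416667
  k=13: 0.384615
  k=14: 0.357143
  k=15: 0.333333
  k=16: 0.3125
Step 2: Partial sum = 5 + 2.5 + 1.666667 + 1.25 + 1 + 0.833333 + 0.714286 + 0.625 + 0.555556 + 0.5 + 0.454545 + 0.416667 + 0.384615 + 0.357143 + 0.333333 + 0.3125
     = 16.903645
Step 3: The full series sum_(k>=1) 5.0*1/k diverges (harmonic series, p = 1; a nonzero constant multiple of a divergent series diverges).
Step 4: The (first) Borel-Cantelli lemma requires a summable sequence of measures, so it does not apply here;
        from this bound alone no conclusion about a.e. convergence can be drawn (convergence in measure still
        gives an a.e.-convergent subsequence, but not a.e. convergence of the whole sequence).
Conclusion: series diverges; Borel-Cantelli is inconclusive about a.e. convergence of f_k.


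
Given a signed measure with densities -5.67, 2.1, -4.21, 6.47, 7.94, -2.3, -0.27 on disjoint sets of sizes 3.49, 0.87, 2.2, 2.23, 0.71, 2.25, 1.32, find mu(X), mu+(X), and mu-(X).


Step 1: Compute signed measure on each set:
  Set 1: -5.67 * 3.49 = -19.7883
  Set 2: 2.1 * 0.87 = 1.827
  Set 3: -4.21 * 2.2 = -9.262
  Set 4: 6.47 * 2.23 = 14.4281
  Set 5: 7.94 * 0.71 = 5.6374
  Set 6: -2.3 * 2.25 = -5.175
  Set 7: -0.27 * 1.32 = -0.3564
Step 2: Total signed measure = (-19.7883) + (1.827) + (-9.262) + (14.4281) + (5.6374) + (-5.175) + (-0.3564)
     = -12.6892
Step 3: Positive part mu+(X) = sum of positive contributions = 21.8925
Step 4: Negative part mu-(X) = |sum of negative contributions| = 34.5817


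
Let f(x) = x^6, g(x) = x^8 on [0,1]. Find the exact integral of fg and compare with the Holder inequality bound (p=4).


Step 1: Exact integral of f*g = integral(x^14, 0, 1) = 1/15
     = 0.066667
Step 2: Holder bound with p=4, q=1.333333:
  ||f||_p = (integral x^24 dx)^(1/4) = (1/25)^(1/4) = 0.447214
  ||g||_q = (integral x^10.666667 dx)^(1/1.333333) = (1/11.666667)^(1/1.333333) = 0.158413
Step 3: Holder bound = ||f||_p * ||g||_q = 0.447214 * 0.158413 = 0.070844
Verification: 0.066667 <= 0.070844 (Holder holds)


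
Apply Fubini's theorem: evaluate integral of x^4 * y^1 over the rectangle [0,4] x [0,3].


By Fubini's theorem, the double integral factors as a product of single integrals:
Step 1: integral_0^4 x^4 dx = [x^5/5] from 0 to 4
     = 4^5/5 = 204.8
Step 2: integral_0^3 y^1 dy = [y^2/2] from 0 to 3
     = 3^2/2 = 4.5
Step 3: Double integral = 204.8 * 4.5 = 921.6


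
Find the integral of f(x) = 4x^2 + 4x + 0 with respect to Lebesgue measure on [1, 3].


The Lebesgue integral of a Riemann-integrable function agrees with the Riemann integral.
Antiderivative F(x) = (4/3)x^3 + (4/2)x^2 + 0x
F(3) = (4/3)*3^3 + (4/2)*3^2 + 0*3
     = (4/3)*27 + (4/2)*9 + 0*3
     = 36 + 18 + 0
     = 54
F(1) = 3.333333
Integral = F(3) - F(1) = 54 - 3.333333 = 50.666667


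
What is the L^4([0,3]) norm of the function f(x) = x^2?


Step 1: ||f||_4 = (integral_0^3 |x^2|^4 dx)^(1/4)
     = (integral_0^3 x^8 dx)^(1/4)
Step 2: integral_0^3 x^8 dx = [x^9/(9)] from 0 to 3 = 3^9/9
     = 19683/9 = 2187
Step 3: ||f||_4 = (2187)^(1/4) = 6.838521


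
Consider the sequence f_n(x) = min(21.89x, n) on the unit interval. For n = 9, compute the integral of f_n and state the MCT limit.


f(x) = 21.89x on [0,1]; f_n(x) = min(21.89x, n). At n = 9:
Step 1: f(x) reaches 9 at x = 9/21.89 = 0.411147
Step 2: integral(f_9) = integral(21.89x, 0, 0.411147) + integral(9, 0.411147, 1)
       = 21.89*0.411147^2/2 + 9*(1 - 0.411147)
       = 1.85016 + 5.29968
       = 7.14984
Step 3: As n -> infinity, f_n increases to f, so by MCT integral(f_n) -> integral(f) = 21.89/2 = 10.945.
Convergence: integral(f_9) = 7.14984 -> 10.945 as n -> infinity


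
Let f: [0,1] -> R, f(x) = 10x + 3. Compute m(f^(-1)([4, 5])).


f^(-1)([4, 5]) = {x : 4 <= 10x + 3 <= 5}
Solving: (4 - 3)/10 <= x <= (5 - 3)/10
= [0.1, 0.2]
Intersecting with [0,1]: [0.1, 0.2]
Measure = 0.2 - 0.1 = 0.1


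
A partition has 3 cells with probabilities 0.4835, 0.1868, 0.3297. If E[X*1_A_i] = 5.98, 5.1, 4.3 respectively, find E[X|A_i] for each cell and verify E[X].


For each cell A_i: E[X|A_i] = E[X*1_A_i] / P(A_i)
Step 1: E[X|A_1] = 5.98 / 0.4835 = 12.368149
Step 2: E[X|A_2] = 5.1 / 0.1868 = 27.301927
Step 3: E[X|A_3] = 4.3 / 0.3297 = 13.04216
Verification: E[X] = sum E[X*1_A_i] = 5.98 + 5.1 + 4.3 = 15.38


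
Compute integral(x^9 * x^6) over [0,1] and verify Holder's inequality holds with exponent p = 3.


Step 1: Exact integral of f*g = integral(x^15, 0, 1) = 1/16
     = 0.0625
Step 2: Holder bound with p=3, q=1.5:
  ||f||_p = (integral x^27 dx)^(1/3) = (1/28)^(1/3) = 0.329317
  ||g||_q = (integral x^9 dx)^(1/1.5) = (1/10)^(1/1.5) = 0.215443
Step 3: Holder bound = ||f||_p * ||g||_q = 0.329317 * 0.215443 = 0.070949
Verification: 0.0625 <= 0.070949 (Holder holds)


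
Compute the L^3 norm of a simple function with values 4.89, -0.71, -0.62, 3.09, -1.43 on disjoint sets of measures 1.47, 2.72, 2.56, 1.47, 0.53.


Step 1: Compute |f_i|^3 for each value:
  |4.89|^3 = 116.930169
  |-0.71|^3 = 0.357911
  |-0.62|^3 = 0.238328
  |3.09|^3 = 29.503629
  |-1.43|^3 = 2.924207
Step 2: Multiply by measures and sum:
  116.930169 * 1.47 = 171.887348
  0.357911 * 2.72 = 0.973518
  0.238328 * 2.56 = 0.61012
  29.503629 * 1.47 = 43.370335
  2.924207 * 0.53 = 1.54983
Sum = 171.887348 + 0.973518 + 0.61012 + 43.370335 + 1.54983 = 218.39115
Step 3: Take the p-th root:
||f||_3 = (218.39115)^(1/3) = 6.022059


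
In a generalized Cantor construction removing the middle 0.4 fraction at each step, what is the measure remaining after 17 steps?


Step 1: At each step, fraction remaining = 1 - 0.4 = 0.6
Step 2: After 17 steps, measure = (0.6)^17
Result = 1.692666e-04


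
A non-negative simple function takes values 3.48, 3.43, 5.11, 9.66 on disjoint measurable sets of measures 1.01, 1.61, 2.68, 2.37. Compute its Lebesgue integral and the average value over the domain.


Step 1: Integral = sum(value_i * measure_i)
= 3.48*1.01 + 3.43*1.61 + 5.11*2.68 + 9.66*2.37
= 3.5148 + 5.5223 + 13.6948 + 22.8942
= 45.6261
Step 2: Total measure of domain = 1.01 + 1.61 + 2.68 + 2.37 = 7.67
Step 3: Average value = 45.6261 / 7.67 = 5.948644


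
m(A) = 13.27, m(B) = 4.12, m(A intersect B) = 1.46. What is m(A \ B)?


m(A \ B) = m(A) - m(A n B)
= 13.27 - 1.46
= 11.81


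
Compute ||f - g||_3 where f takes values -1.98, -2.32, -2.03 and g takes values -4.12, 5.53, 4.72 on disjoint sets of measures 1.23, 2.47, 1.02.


Step 1: Compute differences f_i - g_i:
  -1.98 - -4.12 = 2.14
  -2.32 - 5.53 = -7.85
  -2.03 - 4.72 = -6.75
Step 2: Compute |diff|^3 * measure for each set:
  |2.14|^3 * 1.23 = 9.800344 * 1.23 = 12.054423
  |-7.85|^3 * 2.47 = 483.736625 * 2.47 = 1194.829464
  |-6.75|^3 * 1.02 = 307.546875 * 1.02 = 313.697812
Step 3: Sum = 1520.581699
Step 4: ||f-g||_3 = (1520.581699)^(1/3) = 11.499261


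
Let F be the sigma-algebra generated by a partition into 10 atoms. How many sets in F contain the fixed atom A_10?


Each element of F is a union of some subset S of the 10 atoms.
The element contains A_10 iff A_10 is in S.
So we count subsets S of {A_1,...,A_10} with A_10 in S: choose freely among the other 9 atoms.
Count = 2^(10-1) = 2^9 = 512.


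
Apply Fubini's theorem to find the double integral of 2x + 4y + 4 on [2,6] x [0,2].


By Fubini, integrate in x first, then y.
Step 1: Fix y, integrate over x in [2,6]:
  integral(2x + 4y + 4, x=2..6)
  = 2*(6^2 - 2^2)/2 + (4y + 4)*(6 - 2)
  = 32 + (4y + 4)*4
  = 32 + 16y + 16
  = 48 + 16y
Step 2: Integrate over y in [0,2]:
  integral(48 + 16y, y=0..2)
  = 48*2 + 16*(2^2 - 0^2)/2
  = 96 + 32
  = 128


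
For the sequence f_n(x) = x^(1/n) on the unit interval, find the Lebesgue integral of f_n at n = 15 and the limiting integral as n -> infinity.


At n = 15: f_15(x) = x^(1/15).
Step 1: integral(x^(1/15), 0, 1) = [x^(1/15+1) / (1/15+1)] from 0 to 1
     = 1 / (1/15 + 1) = 1 / ((15+1)/15) = 15/(15+1)
     = 15/16 = 0.9375
Step 2: As n -> infinity, f_n(x) = x^(1/n) -> 1 for x in (0,1], and f_n is increasing in n.
By MCT, lim_n integral(f_n) = integral(lim_n f_n) = integral(1, 0, 1) = 1.
Step 3: Verify convergence: 15/16 = 0.9375 -> 1


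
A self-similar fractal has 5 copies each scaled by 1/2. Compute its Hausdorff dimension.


For a self-similar set with N copies scaled by 1/r:
dim_H = log(N)/log(r) = log(5)/log(2)
= 1.609438/0.693147
= 2.321928


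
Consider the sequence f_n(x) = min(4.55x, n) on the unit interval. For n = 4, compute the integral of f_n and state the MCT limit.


f(x) = 4.55x on [0,1]; f_n(x) = min(4.55x, n). At n = 4:
Step 1: f(x) reaches 4 at x = 4/4.55 = 0.879121
Step 2: integral(f_4) = integral(4.55x, 0, 0.879121) + integral(4, 0.879121, 1)
       = 4.55*0.879121^2/2 + 4*(1 - 0.879121)
       = 1.758242 + 0.483516
       = 2.241758
Step 3: As n -> infinity, f_n increases to f, so by MCT integral(f_n) -> integral(f) = 4.55/2 = 2.275.
Convergence: integral(f_4) = 2.241758 -> 2.275 as n -> infinity


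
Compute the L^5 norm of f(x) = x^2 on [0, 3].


Step 1: ||f||_5 = (integral_0^3 |x^2|^5 dx)^(1/5)
     = (integral_0^3 x^10 dx)^(1/5)
Step 2: integral_0^3 x^10 dx = [x^11/(11)] from 0 to 3 = 3^11/11
     = 177147/11 = 16104.272727
Step 3: ||f||_5 = (16104.272727)^(1/5) = 6.940459


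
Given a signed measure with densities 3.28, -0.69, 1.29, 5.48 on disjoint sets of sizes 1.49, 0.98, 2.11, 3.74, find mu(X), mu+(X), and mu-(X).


Step 1: Compute signed measure on each set:
  Set 1: 3.28 * 1.49 = 4.8872
  Set 2: -0.69 * 0.98 = -0.6762
  Set 3: 1.29 * 2.11 = 2.7219
  Set 4: 5.48 * 3.74 = 20.4952
Step 2: Total signed measure = (4.8872) + (-0.6762) + (2.7219) + (20.4952)
     = 27.4281
Step 3: Positive part mu+(X) = sum of positive contributions = 28.1043
Step 4: Negative part mu-(X) = |sum of negative contributions| = 0.6762


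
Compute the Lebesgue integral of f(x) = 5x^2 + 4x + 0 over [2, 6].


The Lebesgue integral of a Riemann-integrable function agrees with the Riemann integral.
Antiderivative F(x) = (5/3)x^3 + (4/2)x^2 + 0x
F(6) = (5/3)*6^3 + (4/2)*6^2 + 0*6
     = (5/3)*216 + (4/2)*36 + 0*6
     = 360 + 72 + 0
     = 432
F(2) = 21.333333
Integral = F(6) - F(2) = 432 - 21.333333 = 410.666667


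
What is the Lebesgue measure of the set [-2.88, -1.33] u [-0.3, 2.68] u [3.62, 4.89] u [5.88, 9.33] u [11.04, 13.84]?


For pairwise disjoint intervals, m(union) = sum of lengths.
= (-1.33 - -2.88) + (2.68 - -0.3) + (4.89 - 3.62) + (9.33 - 5.88) + (13.84 - 11.04)
= 1.55 + 2.98 + 1.27 + 3.45 + 2.8
= 12.05


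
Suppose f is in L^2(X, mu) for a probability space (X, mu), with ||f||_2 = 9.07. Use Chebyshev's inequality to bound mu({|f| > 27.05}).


Chebyshev/Markov inequality: mu(|f| > eps) <= (||f||_p / eps)^p
Step 1: ||f||_2 / eps = 9.07 / 27.05 = 0.335305
Step 2: Raise to power p = 2:
  (0.335305)^2 = 0.112429
Step 3: Therefore mu(|f| > 27.05) <= 0.112429


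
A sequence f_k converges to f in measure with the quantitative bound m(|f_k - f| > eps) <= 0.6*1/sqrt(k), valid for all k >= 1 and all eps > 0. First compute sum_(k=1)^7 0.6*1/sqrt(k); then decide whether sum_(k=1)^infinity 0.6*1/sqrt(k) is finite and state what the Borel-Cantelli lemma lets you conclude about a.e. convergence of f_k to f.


Step 1: List the terms 0.6*1/sqrt(k) for k = 1 to 7:
  k=1: 0.6
  k=2: 0.424264
  k=3: 0.34641
  k=4: 0.3
  k=5: 0.268328
  k=6: 0.244949
  k=7: 0.226779
Step 2: Partial sum = 0.6 + 0.424264 + 0.34641 + 0.3 + 0.268328 + 0.244949 + 0.226779
     = 2.41073
Step 3: The full series sum_(k>=1) 0.6*1/sqrt(k) diverges (p-series with p = 1/2 <= 1; a nonzero constant multiple of a divergent series diverges).
Step 4: The (first) Borel-Cantelli lemma requires a summable sequence of measures, so it does not apply here;
        from this bound alone no conclusion about a.e. convergence can be drawn (convergence in measure still
        gives an a.e.-convergent subsequence, but not a.e. convergence of the whole sequence).
Conclusion: series diverges; Borel-Cantelli is inconclusive about a.e. convergence of f_k.


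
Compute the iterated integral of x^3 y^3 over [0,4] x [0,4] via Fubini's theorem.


By Fubini's theorem, the double integral factors as a product of single integrals:
Step 1: integral_0^4 x^3 dx = [x^4/4] from 0 to 4
     = 4^4/4 = 64
Step 2: integral_0^4 y^3 dy = [y^4/4] from 0 to 4
     = 4^4/4 = 64
Step 3: Double integral = 64 * 64 = 4096


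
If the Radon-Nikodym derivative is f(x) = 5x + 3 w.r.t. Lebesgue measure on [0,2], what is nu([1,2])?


nu(A) = integral_A (dnu/dmu) dmu = integral_1^2 (5x + 3) dx
Step 1: Antiderivative F(x) = (5/2)x^2 + 3x
Step 2: F(2) = (5/2)*2^2 + 3*2 = 10 + 6 = 16
Step 3: F(1) = (5/2)*1^2 + 3*1 = 2.5 + 3 = 5.5
Step 4: nu([1,2]) = F(2) - F(1) = 16 - 5.5 = 10.5


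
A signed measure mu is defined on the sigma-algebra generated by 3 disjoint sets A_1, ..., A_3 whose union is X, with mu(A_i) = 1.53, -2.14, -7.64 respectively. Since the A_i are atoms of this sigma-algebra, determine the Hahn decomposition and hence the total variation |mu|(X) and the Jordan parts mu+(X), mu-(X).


Step 1: Every measurable set is a union of atoms (the cells / points), so a Hahn decomposition is
  obtained by grouping atoms by sign: P = union of atoms with mu > 0, N = union of the remaining atoms.
  Atoms in P (indices): 1;  atoms in N (indices): 2, 3
  Positive values: 1.53
  Negative values: -2.14, -7.64
Step 2: mu+(X) = mu(P) = sum of positive atom values = 1.53
Step 3: mu-(X) = -mu(N) = sum of |negative atom values| = 9.78
Step 4: |mu|(X) = mu+(X) + mu-(X) = 1.53 + 9.78 = 11.31


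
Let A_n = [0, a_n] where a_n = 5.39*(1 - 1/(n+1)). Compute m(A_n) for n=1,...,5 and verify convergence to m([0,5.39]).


By continuity of measure from below: if A_n increases to A, then m(A_n) -> m(A).
Here A = [0, 5.39], so m(A) = 5.39
Step 1: a_1 = 5.39*(1 - 1/2) = 2.695, m(A_1) = 2.695
Step 2: a_2 = 5.39*(1 - 1/3) = 3.5933, m(A_2) = 3.5933
Step 3: a_3 = 5.39*(1 - 1/4) = 4.0425, m(A_3) = 4.0425
Step 4: a_4 = 5.39*(1 - 1/5) = 4.312, m(A_4) = 4.312
Step 5: a_5 = 5.39*(1 - 1/6) = 4.4917, m(A_5) = 4.4917
Limit: m(A_n) -> m([0,5.39]) = 5.39


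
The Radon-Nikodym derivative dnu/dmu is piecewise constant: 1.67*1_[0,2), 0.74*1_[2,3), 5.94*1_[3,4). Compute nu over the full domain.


Integrate each piece of the Radon-Nikodym derivative:
Step 1: integral_0^2 1.67 dx = 1.67*(2-0) = 1.67*2 = 3.34
Step 2: integral_2^3 0.74 dx = 0.74*(3-2) = 0.74*1 = 0.74
Step 3: integral_3^4 5.94 dx = 5.94*(4-3) = 5.94*1 = 5.94
Total: 3.34 + 0.74 + 5.94 = 10.02


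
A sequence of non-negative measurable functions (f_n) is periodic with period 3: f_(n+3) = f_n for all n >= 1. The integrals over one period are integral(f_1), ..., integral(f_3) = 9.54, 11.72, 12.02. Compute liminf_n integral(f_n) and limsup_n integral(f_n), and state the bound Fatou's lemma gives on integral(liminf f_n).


The sequence (integral(f_n)) is periodic with period 3, repeating the values 9.54, 11.72, 12.02 indefinitely.
Step 1: For a periodic sequence, every tail (a_m, a_(m+1), ...) contains all 3 period values infinitely often.
Step 2: Hence inf of every tail = min of the period values = min(9.54, 11.72, 12.02) = 9.54.
        liminf_n integral(f_n) = sup over m of (inf of tail from m) = 9.54.
Step 3: Similarly sup of every tail = max of the period values = 12.02.
        limsup_n integral(f_n) = 12.02.
Step 4: Fatou's lemma: integral(liminf_n f_n) <= liminf_n integral(f_n) = 9.54.
        So the integral of the pointwise liminf is at most 9.54.


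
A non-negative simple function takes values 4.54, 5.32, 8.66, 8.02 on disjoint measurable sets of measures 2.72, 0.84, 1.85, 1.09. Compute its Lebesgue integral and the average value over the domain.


Step 1: Integral = sum(value_i * measure_i)
= 4.54*2.72 + 5.32*0.84 + 8.66*1.85 + 8.02*1.09
= 12.3488 + 4.4688 + 16.021 + 8.7418
= 41.5804
Step 2: Total measure of domain = 2.72 + 0.84 + 1.85 + 1.09 = 6.5
Step 3: Average value = 41.5804 / 6.5 = 6.396985


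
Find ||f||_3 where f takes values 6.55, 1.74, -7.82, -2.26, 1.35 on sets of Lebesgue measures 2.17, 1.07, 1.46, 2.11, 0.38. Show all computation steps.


Step 1: Compute |f_i|^3 for each value:
  |6.55|^3 = 281.011375
  |1.74|^3 = 5.268024
  |-7.82|^3 = 478.211768
  |-2.26|^3 = 11.543176
  |1.35|^3 = 2.460375
Step 2: Multiply by measures and sum:
  281.011375 * 2.17 = 609.794684
  5.268024 * 1.07 = 5.636786
  478.211768 * 1.46 = 698.189181
  11.543176 * 2.11 = 24.356101
  2.460375 * 0.38 = 0.934943
Sum = 609.794684 + 5.636786 + 698.189181 + 24.356101 + 0.934943 = 1338.911695
Step 3: Take the p-th root:
||f||_3 = (1338.911695)^(1/3) = 11.021752


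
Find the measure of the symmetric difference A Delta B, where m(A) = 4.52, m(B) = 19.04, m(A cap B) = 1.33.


m(A Delta B) = m(A) + m(B) - 2*m(A n B)
= 4.52 + 19.04 - 2*1.33
= 4.52 + 19.04 - 2.66
= 20.9


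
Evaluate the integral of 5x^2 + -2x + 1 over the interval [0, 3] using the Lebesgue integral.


The Lebesgue integral of a Riemann-integrable function agrees with the Riemann integral.
Antiderivative F(x) = (5/3)x^3 + (-2/2)x^2 + 1x
F(3) = (5/3)*3^3 + (-2/2)*3^2 + 1*3
     = (5/3)*27 + (-2/2)*9 + 1*3
     = 45 + -9 + 3
     = 39
F(0) = 0.0
Integral = F(3) - F(0) = 39 - 0.0 = 39


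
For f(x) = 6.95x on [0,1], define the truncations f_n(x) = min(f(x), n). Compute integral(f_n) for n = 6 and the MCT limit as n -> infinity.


f(x) = 6.95x on [0,1]; f_n(x) = min(6.95x, n). At n = 6:
Step 1: f(x) reaches 6 at x = 6/6.95 = 0.863309
Step 2: integral(f_6) = integral(6.95x, 0, 0.863309) + integral(6, 0.863309, 1)
       = 6.95*0.863309^2/2 + 6*(1 - 0.863309)
       = 2.589928 + 0.820144
       = 3.410072
Step 3: As n -> infinity, f_n increases to f, so by MCT integral(f_n) -> integral(f) = 6.95/2 = 3.475.
Convergence: integral(f_6) = 3.410072 -> 3.475 as n -> infinity


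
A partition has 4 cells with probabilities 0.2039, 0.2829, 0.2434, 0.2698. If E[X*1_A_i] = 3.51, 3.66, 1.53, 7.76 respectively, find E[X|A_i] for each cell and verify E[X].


For each cell A_i: E[X|A_i] = E[X*1_A_i] / P(A_i)
Step 1: E[X|A_1] = 3.51 / 0.2039 = 17.214321
Step 2: E[X|A_2] = 3.66 / 0.2829 = 12.937434
Step 3: E[X|A_3] = 1.53 / 0.2434 = 6.285949
Step 4: E[X|A_4] = 7.76 / 0.2698 = 28.762046
Verification: E[X] = sum E[X*1_A_i] = 3.51 + 3.66 + 1.53 + 7.76 = 16.46


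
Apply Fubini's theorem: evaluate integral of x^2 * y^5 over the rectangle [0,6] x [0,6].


By Fubini's theorem, the double integral factors as a product of single integrals:
Step 1: integral_0^6 x^2 dx = [x^3/3] from 0 to 6
     = 6^3/3 = 72
Step 2: integral_0^6 y^5 dy = [y^6/6] from 0 to 6
     = 6^6/6 = 7776
Step 3: Double integral = 72 * 7776 = 559872


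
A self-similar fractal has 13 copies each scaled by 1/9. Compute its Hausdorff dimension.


For a self-similar set with N copies scaled by 1/r:
dim_H = log(N)/log(r) = log(13)/log(9)
= 2.564949/2.197225
= 1.167359


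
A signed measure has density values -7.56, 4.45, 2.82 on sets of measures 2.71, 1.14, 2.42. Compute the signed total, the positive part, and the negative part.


Step 1: Compute signed measure on each set:
  Set 1: -7.56 * 2.71 = -20.4876
  Set 2: 4.45 * 1.14 = 5.073
  Set 3: 2.82 * 2.42 = 6.8244
Step 2: Total signed measure = (-20.4876) + (5.073) + (6.8244)
     = -8.5902
Step 3: Positive part mu+(X) = sum of positive contributions = 11.8974
Step 4: Negative part mu-(X) = |sum of negative contributions| = 20.4876


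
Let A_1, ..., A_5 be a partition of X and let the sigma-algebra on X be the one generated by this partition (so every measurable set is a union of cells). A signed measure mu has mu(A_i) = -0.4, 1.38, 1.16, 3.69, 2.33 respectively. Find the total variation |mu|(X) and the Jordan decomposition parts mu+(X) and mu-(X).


Step 1: Every measurable set is a union of atoms (the cells / points), so a Hahn decomposition is
  obtained by grouping atoms by sign: P = union of atoms with mu > 0, N = union of the remaining atoms.
  Atoms in P (indices): 2, 3, 4, 5;  atoms in N (indices): 1
  Positive values: 1.38, 1.16, 3.69, 2.33
  Negative values: -0.4
Step 2: mu+(X) = mu(P) = sum of positive atom values = 8.56
Step 3: mu-(X) = -mu(N) = sum of |negative atom values| = 0.4
Step 4: |mu|(X) = mu+(X) + mu-(X) = 8.56 + 0.4 = 8.96


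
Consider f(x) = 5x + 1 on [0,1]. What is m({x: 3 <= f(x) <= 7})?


f^(-1)([3, 7]) = {x : 3 <= 5x + 1 <= 7}
Solving: (3 - 1)/5 <= x <= (7 - 1)/5
= [0.4, 1.2]
Intersecting with [0,1]: [0.4, 1]
Measure = 1 - 0.4 = 0.6


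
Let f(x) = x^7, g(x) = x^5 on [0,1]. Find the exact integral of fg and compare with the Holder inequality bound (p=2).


Step 1: Exact integral of f*g = integral(x^12, 0, 1) = 1/13
     = 0.076923
Step 2: Holder bound with p=2, q=2:
  ||f||_p = (integral x^14 dx)^(1/2) = (1/15)^(1/2) = 0.258199
  ||g||_q = (integral x^10 dx)^(1/2) = (1/11)^(1/2) = 0.301511
Step 3: Holder bound = ||f||_p * ||g||_q = 0.258199 * 0.301511 = 0.07785
Verification: 0.076923 <= 0.07785 (Holder holds)


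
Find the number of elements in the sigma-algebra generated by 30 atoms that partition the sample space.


Each element of the sigma-algebra is a union of some subset of the 30 atoms.
The number of such subsets is 2^30 = 1073741824.


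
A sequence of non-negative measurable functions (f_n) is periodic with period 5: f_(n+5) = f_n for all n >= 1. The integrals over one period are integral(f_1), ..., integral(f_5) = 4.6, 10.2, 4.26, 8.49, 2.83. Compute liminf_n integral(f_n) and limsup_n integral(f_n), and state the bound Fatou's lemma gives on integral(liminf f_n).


The sequence (integral(f_n)) is periodic with period 5, repeating the values 4.6, 10.2, 4.26, 8.49, 2.83 indefinitely.
Step 1: For a periodic sequence, every tail (a_m, a_(m+1), ...) contains all 5 period values infinitely often.
Step 2: Hence inf of every tail = min of the period values = min(4.6, 10.2, 4.26, 8.49, 2.83) = 2.83.
        liminf_n integral(f_n) = sup over m of (inf of tail from m) = 2.83.
Step 3: Similarly sup of every tail = max of the period values = 10.2.
        limsup_n integral(f_n) = 10.2.
Step 4: Fatou's lemma: integral(liminf_n f_n) <= liminf_n integral(f_n) = 2.83.
        So the integral of the pointwise liminf is at most 2.83.


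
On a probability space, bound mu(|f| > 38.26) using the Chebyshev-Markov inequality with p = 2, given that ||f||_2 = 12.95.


Chebyshev/Markov inequality: mu(|f| > eps) <= (||f||_p / eps)^p
Step 1: ||f||_2 / eps = 12.95 / 38.26 = 0.338474
Step 2: Raise to power p = 2:
  (0.338474)^2 = 0.114564
Step 3: Therefore mu(|f| > 38.26) <= 0.114564


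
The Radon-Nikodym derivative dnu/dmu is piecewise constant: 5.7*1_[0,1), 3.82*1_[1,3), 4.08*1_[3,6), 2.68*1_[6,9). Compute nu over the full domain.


Integrate each piece of the Radon-Nikodym derivative:
Step 1: integral_0^1 5.7 dx = 5.7*(1-0) = 5.7*1 = 5.7
Step 2: integral_1^3 3.82 dx = 3.82*(3-1) = 3.82*2 = 7.64
Step 3: integral_3^6 4.08 dx = 4.08*(6-3) = 4.08*3 = 12.24
Step 4: integral_6^9 2.68 dx = 2.68*(9-6) = 2.68*3 = 8.04
Total: 5.7 + 7.64 + 12.24 + 8.04 = 33.62


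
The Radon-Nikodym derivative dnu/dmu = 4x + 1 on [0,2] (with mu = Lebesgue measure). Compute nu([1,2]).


nu(A) = integral_A (dnu/dmu) dmu = integral_1^2 (4x + 1) dx
Step 1: Antiderivative F(x) = (4/2)x^2 + 1x
Step 2: F(2) = (4/2)*2^2 + 1*2 = 8 + 2 = 10
Step 3: F(1) = (4/2)*1^2 + 1*1 = 2 + 1 = 3
Step 4: nu([1,2]) = F(2) - F(1) = 10 - 3 = 7


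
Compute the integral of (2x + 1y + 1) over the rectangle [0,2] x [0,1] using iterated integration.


By Fubini, integrate in x first, then y.
Step 1: Fix y, integrate over x in [0,2]:
  integral(2x + 1y + 1, x=0..2)
  = 2*(2^2 - 0^2)/2 + (1y + 1)*(2 - 0)
  = 4 + (1y + 1)*2
  = 4 + 2y + 2
  = 6 + 2y
Step 2: Integrate over y in [0,1]:
  integral(6 + 2y, y=0..1)
  = 6*1 + 2*(1^2 - 0^2)/2
  = 6 + 1
  = 7


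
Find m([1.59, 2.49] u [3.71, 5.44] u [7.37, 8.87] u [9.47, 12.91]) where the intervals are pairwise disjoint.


For pairwise disjoint intervals, m(union) = sum of lengths.
= (2.49 - 1.59) + (5.44 - 3.71) + (8.87 - 7.37) + (12.91 - 9.47)
= 0.9 + 1.73 + 1.5 + 3.44
= 7.57


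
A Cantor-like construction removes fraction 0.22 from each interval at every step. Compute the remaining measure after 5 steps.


Step 1: At each step, fraction remaining = 1 - 0.22 = 0.78
Step 2: After 5 steps, measure = (0.78)^5
Step 3: Computing the power step by step:
  After step 1: 0.78
  After step 2: 0.6084
  After step 3: 0.474552
  After step 4: 0.370151
  After step 5: 0.288717
Result = 0.288717


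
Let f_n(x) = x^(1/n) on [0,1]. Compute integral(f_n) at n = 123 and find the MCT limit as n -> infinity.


At n = 123: f_123(x) = x^(1/123).
Step 1: integral(x^(1/123), 0, 1) = [x^(1/123+1) / (1/123+1)] from 0 to 1
     = 1 / (1/123 + 1) = 1 / ((123+1)/123) = 123/(123+1)
     = 123/124 = 0.991935
Step 2: As n -> infinity, f_n(x) = x^(1/n) -> 1 for x in (0,1], and f_n is increasing in n.
By MCT, lim_n integral(f_n) = integral(lim_n f_n) = integral(1, 0, 1) = 1.
Step 3: Verify convergence: 123/124 = 0.991935 -> 1


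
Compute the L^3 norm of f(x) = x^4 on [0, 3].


Step 1: ||f||_3 = (integral_0^3 |x^4|^3 dx)^(1/3)
     = (integral_0^3 x^12 dx)^(1/3)
Step 2: integral_0^3 x^12 dx = [x^13/(13)] from 0 to 3 = 3^13/13
     = 1594323/13 = 122640.230769
Step 3: ||f||_3 = (122640.230769)^(1/3) = 49.683363


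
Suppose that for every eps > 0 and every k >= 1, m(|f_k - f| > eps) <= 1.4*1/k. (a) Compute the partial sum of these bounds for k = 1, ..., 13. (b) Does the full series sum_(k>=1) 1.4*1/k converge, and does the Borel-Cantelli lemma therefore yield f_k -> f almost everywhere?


Step 1: List the terms 1.4*1/k for k = 1 to 13:
  k=1: 1.4
  k=2: 0.7
  k=3: 0.466667
  k=4: 0.35
  k=5: 0.28
  k=6: 0.233333
  k=7: 0.2
  k=8: 0.175
  k=9: 0.155556
  k=10: 0.14
  k=11: 0.127273
  k=12: 0.116667
  k=13: 0.107692
Step 2: Partial sum = 1.4 + 0.7 + 0.466667 + 0.35 + 0.28 + 0.233333 + 0.2 + 0.175 + 0.155556 + 0.14 + 0.127273 + 0.116667 + 0.107692
     = 4.452187
Step 3: The full series sum_(k>=1) 1.4*1/k diverges (harmonic series, p = 1; a nonzero constant multiple of a divergent series diverges).
Step 4: The (first) Borel-Cantelli lemma requires a summable sequence of measures, so it does not apply here;
        from this bound alone no conclusion about a.e. convergence can be drawn (convergence in measure still
        gives an a.e.-convergent subsequence, but not a.e. convergence of the whole sequence).
Conclusion: series diverges; Borel-Cantelli is inconclusive about a.e. convergence of f_k.


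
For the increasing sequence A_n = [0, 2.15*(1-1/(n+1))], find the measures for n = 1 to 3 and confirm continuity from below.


By continuity of measure from below: if A_n increases to A, then m(A_n) -> m(A).
Here A = [0, 2.15], so m(A) = 2.15
Step 1: a_1 = 2.15*(1 - 1/2) = 1.075, m(A_1) = 1.075
Step 2: a_2 = 2.15*(1 - 1/3) = 1.4333, m(A_2) = 1.4333
Step 3: a_3 = 2.15*(1 - 1/4) = 1.6125, m(A_3) = 1.6125
Limit: m(A_n) -> m([0,2.15]) = 2.15


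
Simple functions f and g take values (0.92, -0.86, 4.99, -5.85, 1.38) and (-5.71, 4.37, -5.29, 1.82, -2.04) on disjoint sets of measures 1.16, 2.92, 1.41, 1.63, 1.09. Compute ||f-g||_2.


Step 1: Compute differences f_i - g_i:
  0.92 - -5.71 = 6.63
  -0.86 - 4.37 = -5.23
  4.99 - -5.29 = 10.28
  -5.85 - 1.82 = -7.67
  1.38 - -2.04 = 3.42
Step 2: Compute |diff|^2 * measure for each set:
  |6.63|^2 * 1.16 = 43.9569 * 1.16 = 50.990004
  |-5.23|^2 * 2.92 = 27.3529 * 2.92 = 79.870468
  |10.28|^2 * 1.41 = 105.6784 * 1.41 = 149.006544
  |-7.67|^2 * 1.63 = 58.8289 * 1.63 = 95.891107
  |3.42|^2 * 1.09 = 11.6964 * 1.09 = 12.749076
Step 3: Sum = 388.507199
Step 4: ||f-g||_2 = (388.507199)^(1/2) = 19.710586


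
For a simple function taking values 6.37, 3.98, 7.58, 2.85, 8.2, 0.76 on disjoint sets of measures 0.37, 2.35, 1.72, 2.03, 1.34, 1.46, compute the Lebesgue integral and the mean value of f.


Step 1: Integral = sum(value_i * measure_i)
= 6.37*0.37 + 3.98*2.35 + 7.58*1.72 + 2.85*2.03 + 8.2*1.34 + 0.76*1.46
= 2.3569 + 9.353 + 13.0376 + 5.7855 + 10.988 + 1.1096
= 42.6306
Step 2: Total measure of domain = 0.37 + 2.35 + 1.72 + 2.03 + 1.34 + 1.46 = 9.27
Step 3: Average value = 42.6306 / 9.27 = 4.59877


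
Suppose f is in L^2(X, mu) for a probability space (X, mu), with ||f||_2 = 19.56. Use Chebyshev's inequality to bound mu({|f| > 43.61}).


Chebyshev/Markov inequality: mu(|f| > eps) <= (||f||_p / eps)^p
Step 1: ||f||_2 / eps = 19.56 / 43.61 = 0.448521
Step 2: Raise to power p = 2:
  (0.448521)^2 = 0.201171
Step 3: Therefore mu(|f| > 43.61) <= 0.201171


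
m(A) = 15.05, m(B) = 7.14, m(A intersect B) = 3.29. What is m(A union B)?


By inclusion-exclusion: m(A u B) = m(A) + m(B) - m(A n B)
= 15.05 + 7.14 - 3.29
= 18.9


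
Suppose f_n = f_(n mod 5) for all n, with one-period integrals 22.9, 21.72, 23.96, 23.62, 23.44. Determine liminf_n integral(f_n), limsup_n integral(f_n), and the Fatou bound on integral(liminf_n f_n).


The sequence (integral(f_n)) is periodic with period 5, repeating the values 22.9, 21.72, 23.96, 23.62, 23.44 indefinitely.
Step 1: For a periodic sequence, every tail (a_m, a_(m+1), ...) contains all 5 period values infinitely often.
Step 2: Hence inf of every tail = min of the period values = min(22.9, 21.72, 23.96, 23.62, 23.44) = 21.72.
        liminf_n integral(f_n) = sup over m of (inf of tail from m) = 21.72.
Step 3: Similarly sup of every tail = max of the period values = 23.96.
        limsup_n integral(f_n) = 23.96.
Step 4: Fatou's lemma: integral(liminf_n f_n) <= liminf_n integral(f_n) = 21.72.
        So the integral of the pointwise liminf is at most 21.72.


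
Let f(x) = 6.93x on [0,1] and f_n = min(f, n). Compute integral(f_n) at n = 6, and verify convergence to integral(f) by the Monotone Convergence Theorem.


f(x) = 6.93x on [0,1]; f_n(x) = min(6.93x, n). At n = 6:
Step 1: f(x) reaches 6 at x = 6/6.93 = 0.865801
Step 2: integral(f_6) = integral(6.93x, 0, 0.865801) + integral(6, 0.865801, 1)
       = 6.93*0.865801^2/2 + 6*(1 - 0.865801)
       = 2.597403 + 0.805195
       = 3.402597
Step 3: As n -> infinity, f_n increases to f, so by MCT integral(f_n) -> integral(f) = 6.93/2 = 3.465.
Convergence: integral(f_6) = 3.402597 -> 3.465 as n -> infinity


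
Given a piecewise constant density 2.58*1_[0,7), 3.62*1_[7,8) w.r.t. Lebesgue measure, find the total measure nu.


Integrate each piece of the Radon-Nikodym derivative:
Step 1: integral_0^7 2.58 dx = 2.58*(7-0) = 2.58*7 = 18.06
Step 2: integral_7^8 3.62 dx = 3.62*(8-7) = 3.62*1 = 3.62
Total: 18.06 + 3.62 = 21.68


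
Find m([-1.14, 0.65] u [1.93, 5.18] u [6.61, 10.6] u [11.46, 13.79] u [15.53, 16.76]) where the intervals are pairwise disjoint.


For pairwise disjoint intervals, m(union) = sum of lengths.
= (0.65 - -1.14) + (5.18 - 1.93) + (10.6 - 6.61) + (13.79 - 11.46) + (16.76 - 15.53)
= 1.79 + 3.25 + 3.99 + 2.33 + 1.23
= 12.59


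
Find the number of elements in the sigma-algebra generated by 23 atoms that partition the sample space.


Each element of the sigma-algebra is a union of some subset of the 23 atoms.
The number of such subsets is 2^23 = 8388608.


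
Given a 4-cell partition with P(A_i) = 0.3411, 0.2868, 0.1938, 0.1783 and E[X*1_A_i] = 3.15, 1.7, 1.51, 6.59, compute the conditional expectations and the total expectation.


For each cell A_i: E[X|A_i] = E[X*1_A_i] / P(A_i)
Step 1: E[X|A_1] = 3.15 / 0.3411 = 9.234828
Step 2: E[X|A_2] = 1.7 / 0.2868 = 5.927476
Step 3: E[X|A_3] = 1.51 / 0.1938 = 7.791538
Step 4: E[X|A_4] = 6.59 / 0.1783 = 36.960179
Verification: E[X] = sum E[X*1_A_i] = 3.15 + 1.7 + 1.51 + 6.59 = 12.95


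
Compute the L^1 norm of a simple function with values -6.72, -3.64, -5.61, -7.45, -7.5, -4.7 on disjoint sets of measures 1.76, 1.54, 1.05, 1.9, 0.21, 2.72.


Step 1: Compute |f_i|^1 for each value:
  |-6.72|^1 = 6.72
  |-3.64|^1 = 3.64
  |-5.61|^1 = 5.61
  |-7.45|^1 = 7.45
  |-7.5|^1 = 7.5
  |-4.7|^1 = 4.7
Step 2: Multiply by measures and sum:
  6.72 * 1.76 = 11.8272
  3.64 * 1.54 = 5.6056
  5.61 * 1.05 = 5.8905
  7.45 * 1.9 = 14.155
  7.5 * 0.21 = 1.575
  4.7 * 2.72 = 12.784
Sum = 11.8272 + 5.6056 + 5.8905 + 14.155 + 1.575 + 12.784 = 51.8373
Step 3: Take the p-th root:
||f||_1 = (51.8373)^(1/1) = 51.8373
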